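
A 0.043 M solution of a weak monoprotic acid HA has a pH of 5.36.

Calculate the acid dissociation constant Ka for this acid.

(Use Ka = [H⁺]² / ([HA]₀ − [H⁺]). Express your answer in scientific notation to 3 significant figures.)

[H⁺] = 10^(−pH) = 10^(−5.36) = 4.365e-06 M. For HA ⇌ H⁺ + A⁻, Ka = [H⁺][A⁻]/[HA] = [H⁺]² / ([HA]₀ − [H⁺]) = (4.365e-06)² / (0.043 − 4.365e-06) = 4.43e-10.

K_a = 4.43e-10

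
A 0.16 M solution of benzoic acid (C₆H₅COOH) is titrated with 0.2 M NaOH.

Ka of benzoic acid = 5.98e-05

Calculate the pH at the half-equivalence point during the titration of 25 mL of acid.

At half-equivalence [HA] = [A⁻], so Henderson-Hasselbalch gives pH = pKa = -log(5.98e-05) = 4.22.

pH = pKa = 4.22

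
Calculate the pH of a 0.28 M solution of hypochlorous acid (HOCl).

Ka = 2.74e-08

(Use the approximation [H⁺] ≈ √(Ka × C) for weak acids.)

[H⁺] = √(Ka × C) = √(2.74e-08 × 0.28) = 8.7590e-05. pH = -log(8.7590e-05)

pH = 4.06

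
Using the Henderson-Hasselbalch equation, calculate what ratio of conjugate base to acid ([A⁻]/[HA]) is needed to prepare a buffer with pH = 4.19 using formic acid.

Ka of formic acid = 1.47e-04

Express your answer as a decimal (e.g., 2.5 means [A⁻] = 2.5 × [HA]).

pKa = -log(1.47e-04) = 3.8327. pH = pKa + log([A⁻]/[HA]), so log([A⁻]/[HA]) = pH − pKa = 4.19 − 3.8327 = 0.3573. [A⁻]/[HA] = 10^(0.3573) = 2.28

[A⁻]/[HA] = 2.28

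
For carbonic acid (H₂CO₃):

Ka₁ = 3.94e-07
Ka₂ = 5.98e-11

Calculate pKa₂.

pKa₂ = -log(Ka₂) = -log(5.98e-11) = 10.22.

pK_{a2} = 10.22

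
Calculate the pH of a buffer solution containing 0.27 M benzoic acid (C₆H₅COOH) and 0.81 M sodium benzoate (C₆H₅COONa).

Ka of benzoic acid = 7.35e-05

pKa = -log(7.35e-05) = 4.13. pH = pKa + log([A⁻]/[HA]) = 4.13 + log(0.81/0.27)

pH = 4.61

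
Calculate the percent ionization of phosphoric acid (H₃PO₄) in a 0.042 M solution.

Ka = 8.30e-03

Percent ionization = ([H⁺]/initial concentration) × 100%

Using Ka equilibrium: x² + Ka×x - Ka×C = 0. Solving: [H⁺] = 1.4976e-02. Percent = (1.4976e-02/0.042) × 100

Percent ionization = 35.7%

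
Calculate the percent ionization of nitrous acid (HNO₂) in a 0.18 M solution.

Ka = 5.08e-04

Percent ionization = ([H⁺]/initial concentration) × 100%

Using Ka equilibrium: x² + Ka×x - Ka×C = 0. Solving: [H⁺] = 9.3118e-03. Percent = (9.3118e-03/0.18) × 100

Percent ionization = 5.17%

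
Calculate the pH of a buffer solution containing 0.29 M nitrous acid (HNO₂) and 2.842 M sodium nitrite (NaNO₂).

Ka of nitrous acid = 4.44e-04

pKa = -log(4.44e-04) = 3.35. pH = pKa + log([A⁻]/[HA]) = 3.35 + log(2.842/0.29)

pH = 4.34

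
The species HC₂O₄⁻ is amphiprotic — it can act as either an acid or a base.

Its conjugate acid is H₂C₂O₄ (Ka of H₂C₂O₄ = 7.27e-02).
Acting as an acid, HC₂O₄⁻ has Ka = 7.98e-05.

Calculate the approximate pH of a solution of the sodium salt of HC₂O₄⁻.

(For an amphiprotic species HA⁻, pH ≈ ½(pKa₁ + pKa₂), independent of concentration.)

pKa₁ = -log(7.27e-02) = 1.14; pKa₂ = -log(7.98e-05) = 4.10. For an amphiprotic species, pH ≈ ½(pKa₁ + pKa₂) = ½(1.14 + 4.10) = 2.62.

pH = 2.62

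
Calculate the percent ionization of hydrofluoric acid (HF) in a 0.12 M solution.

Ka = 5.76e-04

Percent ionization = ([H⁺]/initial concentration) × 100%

Using Ka equilibrium: x² + Ka×x - Ka×C = 0. Solving: [H⁺] = 8.0308e-03. Percent = (8.0308e-03/0.12) × 100

Percent ionization = 6.69%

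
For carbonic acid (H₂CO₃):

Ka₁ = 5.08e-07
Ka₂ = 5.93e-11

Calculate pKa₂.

pKa₂ = -log(Ka₂) = -log(5.93e-11) = 10.23.

pK_{a2} = 10.23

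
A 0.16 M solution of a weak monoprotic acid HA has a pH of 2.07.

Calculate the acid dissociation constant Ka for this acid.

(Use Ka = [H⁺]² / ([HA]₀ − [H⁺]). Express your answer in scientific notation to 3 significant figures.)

[H⁺] = 10^(−pH) = 10^(−2.07) = 8.511e-03 M. For HA ⇌ H⁺ + A⁻, Ka = [H⁺][A⁻]/[HA] = [H⁺]² / ([HA]₀ − [H⁺]) = (8.511e-03)² / (0.16 − 8.511e-03) = 4.78e-04.

K_a = 4.78e-04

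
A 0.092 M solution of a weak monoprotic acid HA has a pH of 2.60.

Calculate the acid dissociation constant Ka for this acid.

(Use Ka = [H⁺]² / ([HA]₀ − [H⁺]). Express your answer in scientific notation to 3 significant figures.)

[H⁺] = 10^(−pH) = 10^(−2.60) = 2.512e-03 M. For HA ⇌ H⁺ + A⁻, Ka = [H⁺][A⁻]/[HA] = [H⁺]² / ([HA]₀ − [H⁺]) = (2.512e-03)² / (0.092 − 2.512e-03) = 7.05e-05.

K_a = 7.05e-05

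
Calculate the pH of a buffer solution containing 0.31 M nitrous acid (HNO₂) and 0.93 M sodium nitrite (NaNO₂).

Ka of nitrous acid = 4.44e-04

pKa = -log(4.44e-04) = 3.35. pH = pKa + log([A⁻]/[HA]) = 3.35 + log(0.93/0.31)

pH = 3.83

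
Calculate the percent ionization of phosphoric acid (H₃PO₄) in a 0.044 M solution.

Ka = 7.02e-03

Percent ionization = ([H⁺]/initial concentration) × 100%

Using Ka equilibrium: x² + Ka×x - Ka×C = 0. Solving: [H⁺] = 1.4412e-02. Percent = (1.4412e-02/0.044) × 100

Percent ionization = 32.8%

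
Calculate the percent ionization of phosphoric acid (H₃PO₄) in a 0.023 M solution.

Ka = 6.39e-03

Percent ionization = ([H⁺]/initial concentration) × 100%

Using Ka equilibrium: x² + Ka×x - Ka×C = 0. Solving: [H⁺] = 9.3421e-03. Percent = (9.3421e-03/0.023) × 100

Percent ionization = 40.6%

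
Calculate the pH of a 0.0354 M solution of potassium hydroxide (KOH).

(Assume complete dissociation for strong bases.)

[OH⁻] = 0.0354 M for strong base. pOH = -log[OH⁻] = 1.45, pH = 14 - pOH

pH = 12.55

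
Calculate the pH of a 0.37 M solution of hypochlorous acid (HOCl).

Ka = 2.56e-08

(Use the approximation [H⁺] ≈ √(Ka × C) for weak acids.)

[H⁺] = √(Ka × C) = √(2.56e-08 × 0.37) = 9.7324e-05. pH = -log(9.7324e-05)

pH = 4.01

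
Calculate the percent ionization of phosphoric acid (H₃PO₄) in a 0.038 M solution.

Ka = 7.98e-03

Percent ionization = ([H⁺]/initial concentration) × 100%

Using Ka equilibrium: x² + Ka×x - Ka×C = 0. Solving: [H⁺] = 1.3875e-02. Percent = (1.3875e-02/0.038) × 100

Percent ionization = 36.5%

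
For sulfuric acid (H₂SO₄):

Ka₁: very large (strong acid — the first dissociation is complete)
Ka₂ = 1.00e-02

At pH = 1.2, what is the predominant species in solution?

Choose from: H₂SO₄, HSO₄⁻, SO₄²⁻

The first dissociation is complete, so H₂SO₄ itself is never the predominant species in water; pKa₂ = -log(1.00e-02) = 2.00. For a polyprotic acid the predominant species crosses at each pKa: below pKa_n the protonated form dominates, above it the deprotonated form does. At pH = 1.2, the predominant species is HSO₄⁻.

HSO₄⁻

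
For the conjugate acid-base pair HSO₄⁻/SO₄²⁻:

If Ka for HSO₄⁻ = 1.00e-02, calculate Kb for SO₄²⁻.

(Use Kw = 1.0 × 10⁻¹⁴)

For a conjugate pair Ka × Kb = Kw, so Kb = Kw/Ka = 1.0 × 10⁻¹⁴ / 1.00e-02 = 1.00e-12.

K_b = 1.00e-12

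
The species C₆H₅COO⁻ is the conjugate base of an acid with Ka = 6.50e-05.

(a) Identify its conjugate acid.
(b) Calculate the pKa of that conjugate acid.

(a) The conjugate acid is formed by adding one H⁺ to C₆H₅COO⁻, giving C₆H₅COOH. (b) pKa = -log(Ka) = -log(6.50e-05) = 4.19.

Conjugate acid: C₆H₅COOH; pK_a = 4.19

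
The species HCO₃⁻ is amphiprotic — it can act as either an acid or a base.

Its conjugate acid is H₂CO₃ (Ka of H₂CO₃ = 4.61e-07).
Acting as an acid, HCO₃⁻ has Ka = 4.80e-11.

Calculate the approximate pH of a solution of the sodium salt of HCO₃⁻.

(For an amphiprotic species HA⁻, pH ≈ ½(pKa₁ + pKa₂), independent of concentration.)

pKa₁ = -log(4.61e-07) = 6.34; pKa₂ = -log(4.80e-11) = 10.32. For an amphiprotic species, pH ≈ ½(pKa₁ + pKa₂) = ½(6.34 + 10.32) = 8.33.

pH = 8.33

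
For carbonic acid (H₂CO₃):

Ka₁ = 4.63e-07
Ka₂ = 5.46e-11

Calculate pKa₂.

pKa₂ = -log(Ka₂) = -log(5.46e-11) = 10.26.

pK_{a2} = 10.26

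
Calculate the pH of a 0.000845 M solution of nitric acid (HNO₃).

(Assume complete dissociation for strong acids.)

[H⁺] = 0.000845 M for strong acid. pH = -log[H⁺] = -log(0.000845)

pH = 3.07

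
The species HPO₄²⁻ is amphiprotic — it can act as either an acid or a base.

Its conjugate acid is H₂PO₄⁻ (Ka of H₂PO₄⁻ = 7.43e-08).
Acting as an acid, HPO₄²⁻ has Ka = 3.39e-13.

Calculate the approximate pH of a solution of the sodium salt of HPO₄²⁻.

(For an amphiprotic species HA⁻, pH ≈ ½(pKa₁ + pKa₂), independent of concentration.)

pKa₁ = -log(7.43e-08) = 7.13; pKa₂ = -log(3.39e-13) = 12.47. For an amphiprotic species, pH ≈ ½(pKa₁ + pKa₂) = ½(7.13 + 12.47) = 9.80.

pH = 9.80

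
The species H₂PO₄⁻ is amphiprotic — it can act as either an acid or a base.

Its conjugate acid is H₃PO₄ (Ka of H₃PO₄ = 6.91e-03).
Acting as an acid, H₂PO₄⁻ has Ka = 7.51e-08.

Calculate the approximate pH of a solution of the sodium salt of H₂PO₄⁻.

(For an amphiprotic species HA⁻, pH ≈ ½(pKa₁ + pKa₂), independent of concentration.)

pKa₁ = -log(6.91e-03) = 2.16; pKa₂ = -log(7.51e-08) = 7.12. For an amphiprotic species, pH ≈ ½(pKa₁ + pKa₂) = ½(2.16 + 7.12) = 4.64.

pH = 4.64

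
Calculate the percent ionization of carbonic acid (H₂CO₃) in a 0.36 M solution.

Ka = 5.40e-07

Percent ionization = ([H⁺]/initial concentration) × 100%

Using Ka equilibrium: x² + Ka×x - Ka×C = 0. Solving: [H⁺] = 4.4064e-04. Percent = (4.4064e-04/0.36) × 100

Percent ionization = 0.122%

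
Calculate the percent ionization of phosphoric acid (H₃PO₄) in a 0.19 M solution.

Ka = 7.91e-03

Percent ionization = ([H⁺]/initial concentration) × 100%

Using Ka equilibrium: x² + Ka×x - Ka×C = 0. Solving: [H⁺] = 3.5013e-02. Percent = (3.5013e-02/0.19) × 100

Percent ionization = 18.4%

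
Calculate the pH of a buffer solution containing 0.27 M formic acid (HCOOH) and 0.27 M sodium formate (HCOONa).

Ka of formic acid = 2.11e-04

pKa = -log(2.11e-04) = 3.68. pH = pKa + log([A⁻]/[HA]) = 3.68 + log(0.27/0.27)

pH = 3.68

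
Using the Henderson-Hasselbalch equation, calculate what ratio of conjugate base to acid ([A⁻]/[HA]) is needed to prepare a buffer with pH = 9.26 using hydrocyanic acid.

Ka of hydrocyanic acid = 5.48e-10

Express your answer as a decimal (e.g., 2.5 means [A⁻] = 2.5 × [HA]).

pKa = -log(5.48e-10) = 9.2612. pH = pKa + log([A⁻]/[HA]), so log([A⁻]/[HA]) = pH − pKa = 9.26 − 9.2612 = -0.0012. [A⁻]/[HA] = 10^(-0.0012) = 0.997

[A⁻]/[HA] = 0.997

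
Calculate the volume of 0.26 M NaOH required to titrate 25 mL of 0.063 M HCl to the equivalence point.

At equivalence: moles acid = moles base. moles HCl = 0.063 × 25/1000 = 0.001575 mol. V_base = moles / 0.26 × 1000 = 6.1 mL.

V_{base} = 6.1 mL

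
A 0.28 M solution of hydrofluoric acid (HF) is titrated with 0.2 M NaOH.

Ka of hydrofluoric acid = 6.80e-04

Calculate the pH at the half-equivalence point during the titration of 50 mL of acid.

At half-equivalence [HA] = [A⁻], so Henderson-Hasselbalch gives pH = pKa = -log(6.80e-04) = 3.17.

pH = pKa = 3.17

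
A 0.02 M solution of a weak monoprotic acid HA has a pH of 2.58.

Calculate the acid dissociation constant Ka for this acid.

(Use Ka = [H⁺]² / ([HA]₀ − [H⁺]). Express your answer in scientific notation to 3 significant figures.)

[H⁺] = 10^(−pH) = 10^(−2.58) = 2.630e-03 M. For HA ⇌ H⁺ + A⁻, Ka = [H⁺][A⁻]/[HA] = [H⁺]² / ([HA]₀ − [H⁺]) = (2.630e-03)² / (0.02 − 2.630e-03) = 3.98e-04.

K_a = 3.98e-04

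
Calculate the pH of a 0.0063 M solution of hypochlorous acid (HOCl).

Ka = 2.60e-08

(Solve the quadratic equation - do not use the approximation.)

x² + Ka×x - Ka×C = 0. Using quadratic formula: [H⁺] = 1.2785e-05

pH = 4.89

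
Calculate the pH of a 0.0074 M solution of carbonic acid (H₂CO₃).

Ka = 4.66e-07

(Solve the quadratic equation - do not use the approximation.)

x² + Ka×x - Ka×C = 0. Using quadratic formula: [H⁺] = 5.8491e-05

pH = 4.23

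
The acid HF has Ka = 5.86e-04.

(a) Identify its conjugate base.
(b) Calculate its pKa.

(a) The conjugate base is formed by removing one H⁺ from HF, giving F⁻. (b) pKa = -log(Ka) = -log(5.86e-04) = 3.23.

Conjugate base: F⁻; pK_a = 3.23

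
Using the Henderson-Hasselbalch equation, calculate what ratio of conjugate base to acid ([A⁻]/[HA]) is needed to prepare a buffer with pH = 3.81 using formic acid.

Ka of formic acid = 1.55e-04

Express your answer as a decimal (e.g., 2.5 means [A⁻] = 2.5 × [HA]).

pKa = -log(1.55e-04) = 3.8097. pH = pKa + log([A⁻]/[HA]), so log([A⁻]/[HA]) = pH − pKa = 3.81 − 3.8097 = 0.0003. [A⁻]/[HA] = 10^(0.0003) = 1.00

[A⁻]/[HA] = 1.00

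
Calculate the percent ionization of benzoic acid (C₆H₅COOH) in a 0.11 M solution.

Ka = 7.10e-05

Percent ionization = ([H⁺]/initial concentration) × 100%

Using Ka equilibrium: x² + Ka×x - Ka×C = 0. Solving: [H⁺] = 2.7594e-03. Percent = (2.7594e-03/0.11) × 100

Percent ionization = 2.51%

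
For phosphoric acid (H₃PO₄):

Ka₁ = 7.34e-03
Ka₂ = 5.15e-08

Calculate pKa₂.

pKa₂ = -log(Ka₂) = -log(5.15e-08) = 7.29.

pK_{a2} = 7.29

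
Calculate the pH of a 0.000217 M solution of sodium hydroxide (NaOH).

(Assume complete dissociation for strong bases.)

[OH⁻] = 0.000217 M for strong base. pOH = -log[OH⁻] = 3.66, pH = 14 - pOH

pH = 10.34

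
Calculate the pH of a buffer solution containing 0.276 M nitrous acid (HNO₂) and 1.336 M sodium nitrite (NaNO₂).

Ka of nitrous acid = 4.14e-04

pKa = -log(4.14e-04) = 3.38. pH = pKa + log([A⁻]/[HA]) = 3.38 + log(1.336/0.276)

pH = 4.07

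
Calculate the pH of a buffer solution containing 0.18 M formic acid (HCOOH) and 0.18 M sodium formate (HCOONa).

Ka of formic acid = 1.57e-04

pKa = -log(1.57e-04) = 3.80. pH = pKa + log([A⁻]/[HA]) = 3.80 + log(0.18/0.18)

pH = 3.80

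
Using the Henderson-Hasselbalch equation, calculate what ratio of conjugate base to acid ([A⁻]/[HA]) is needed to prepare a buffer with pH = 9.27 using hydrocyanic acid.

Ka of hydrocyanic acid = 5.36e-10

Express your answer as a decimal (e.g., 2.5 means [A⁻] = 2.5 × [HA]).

pKa = -log(5.36e-10) = 9.2708. pH = pKa + log([A⁻]/[HA]), so log([A⁻]/[HA]) = pH − pKa = 9.27 − 9.2708 = -0.0008. [A⁻]/[HA] = 10^(-0.0008) = 0.998

[A⁻]/[HA] = 0.998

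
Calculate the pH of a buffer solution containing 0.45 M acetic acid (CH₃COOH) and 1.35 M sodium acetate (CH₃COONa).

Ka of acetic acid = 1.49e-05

pKa = -log(1.49e-05) = 4.83. pH = pKa + log([A⁻]/[HA]) = 4.83 + log(1.35/0.45)

pH = 5.30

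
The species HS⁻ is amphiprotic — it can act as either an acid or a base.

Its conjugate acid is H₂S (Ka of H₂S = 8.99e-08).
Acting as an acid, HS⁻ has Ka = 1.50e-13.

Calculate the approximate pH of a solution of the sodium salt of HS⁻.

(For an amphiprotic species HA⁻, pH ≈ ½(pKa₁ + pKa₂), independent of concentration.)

pKa₁ = -log(8.99e-08) = 7.05; pKa₂ = -log(1.50e-13) = 12.82. For an amphiprotic species, pH ≈ ½(pKa₁ + pKa₂) = ½(7.05 + 12.82) = 9.94.

pH = 9.94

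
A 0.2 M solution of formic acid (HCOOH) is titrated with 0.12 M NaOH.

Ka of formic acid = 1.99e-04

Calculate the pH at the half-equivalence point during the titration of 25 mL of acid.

At half-equivalence [HA] = [A⁻], so Henderson-Hasselbalch gives pH = pKa = -log(1.99e-04) = 3.70.

pH = pKa = 3.70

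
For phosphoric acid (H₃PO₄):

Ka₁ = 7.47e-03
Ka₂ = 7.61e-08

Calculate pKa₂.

pKa₂ = -log(Ka₂) = -log(7.61e-08) = 7.12.

pK_{a2} = 7.12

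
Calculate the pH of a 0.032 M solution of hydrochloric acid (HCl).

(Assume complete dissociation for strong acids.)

[H⁺] = 0.032 M for strong acid. pH = -log[H⁺] = -log(0.032)

pH = 1.49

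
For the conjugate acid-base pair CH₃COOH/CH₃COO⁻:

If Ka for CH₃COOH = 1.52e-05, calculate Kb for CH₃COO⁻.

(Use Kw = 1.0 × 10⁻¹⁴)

For a conjugate pair Ka × Kb = Kw, so Kb = Kw/Ka = 1.0 × 10⁻¹⁴ / 1.52e-05 = 6.58e-10.

K_b = 6.58e-10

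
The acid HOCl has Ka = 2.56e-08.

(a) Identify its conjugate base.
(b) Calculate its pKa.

(a) The conjugate base is formed by removing one H⁺ from HOCl, giving OCl⁻. (b) pKa = -log(Ka) = -log(2.56e-08) = 7.59.

Conjugate base: OCl⁻; pK_a = 7.59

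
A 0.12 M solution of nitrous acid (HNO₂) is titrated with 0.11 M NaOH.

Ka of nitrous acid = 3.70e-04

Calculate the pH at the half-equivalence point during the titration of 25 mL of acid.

At half-equivalence [HA] = [A⁻], so Henderson-Hasselbalch gives pH = pKa = -log(3.70e-04) = 3.43.

pH = pKa = 3.43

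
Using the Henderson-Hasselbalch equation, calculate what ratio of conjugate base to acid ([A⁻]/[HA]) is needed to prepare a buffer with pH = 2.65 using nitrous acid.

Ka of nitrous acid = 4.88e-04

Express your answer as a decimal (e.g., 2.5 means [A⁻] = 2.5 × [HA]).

pKa = -log(4.88e-04) = 3.3116. pH = pKa + log([A⁻]/[HA]), so log([A⁻]/[HA]) = pH − pKa = 2.65 − 3.3116 = -0.6616. [A⁻]/[HA] = 10^(-0.6616) = 0.218

[A⁻]/[HA] = 0.218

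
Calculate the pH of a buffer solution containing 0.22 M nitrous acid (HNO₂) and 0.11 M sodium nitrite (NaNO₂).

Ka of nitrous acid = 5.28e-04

pKa = -log(5.28e-04) = 3.28. pH = pKa + log([A⁻]/[HA]) = 3.28 + log(0.11/0.22)

pH = 2.98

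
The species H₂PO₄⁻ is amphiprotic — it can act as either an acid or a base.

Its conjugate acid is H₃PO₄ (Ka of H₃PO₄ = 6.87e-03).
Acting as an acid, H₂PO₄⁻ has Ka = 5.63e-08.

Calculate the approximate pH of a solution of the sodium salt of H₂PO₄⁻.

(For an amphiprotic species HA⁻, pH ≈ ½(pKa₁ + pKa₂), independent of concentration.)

pKa₁ = -log(6.87e-03) = 2.16; pKa₂ = -log(5.63e-08) = 7.25. For an amphiprotic species, pH ≈ ½(pKa₁ + pKa₂) = ½(2.16 + 7.25) = 4.71.

pH = 4.71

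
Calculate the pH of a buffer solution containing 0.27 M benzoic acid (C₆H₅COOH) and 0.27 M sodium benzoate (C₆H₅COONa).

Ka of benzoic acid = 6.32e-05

pKa = -log(6.32e-05) = 4.20. pH = pKa + log([A⁻]/[HA]) = 4.20 + log(0.27/0.27)

pH = 4.20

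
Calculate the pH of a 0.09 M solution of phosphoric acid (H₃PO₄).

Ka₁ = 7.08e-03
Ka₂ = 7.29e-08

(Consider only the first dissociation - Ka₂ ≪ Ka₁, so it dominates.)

First dissociation dominates. From Ka₁ = [H⁺][HA⁻]/[H₂A], x² + Ka₁·x − Ka₁·C = 0 with C = 0.09 M and Ka₁ = 7.08e-03. Solving: [H⁺] = (−Ka₁ + √(Ka₁² + 4·Ka₁·C)) / 2 = 2.1950e-02 M. pH = -log(2.1950e-02) = 1.66.

pH = 1.66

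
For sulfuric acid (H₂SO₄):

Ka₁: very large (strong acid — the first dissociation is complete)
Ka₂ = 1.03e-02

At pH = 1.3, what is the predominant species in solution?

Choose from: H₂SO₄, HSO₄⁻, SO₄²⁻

The first dissociation is complete, so H₂SO₄ itself is never the predominant species in water; pKa₂ = -log(1.03e-02) = 1.99. For a polyprotic acid the predominant species crosses at each pKa: below pKa_n the protonated form dominates, above it the deprotonated form does. At pH = 1.3, the predominant species is HSO₄⁻.

HSO₄⁻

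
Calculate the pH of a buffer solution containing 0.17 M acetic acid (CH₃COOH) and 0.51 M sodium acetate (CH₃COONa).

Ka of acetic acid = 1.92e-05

pKa = -log(1.92e-05) = 4.72. pH = pKa + log([A⁻]/[HA]) = 4.72 + log(0.51/0.17)

pH = 5.19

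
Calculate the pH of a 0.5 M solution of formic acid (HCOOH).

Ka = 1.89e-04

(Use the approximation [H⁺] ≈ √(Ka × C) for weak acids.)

[H⁺] = √(Ka × C) = √(1.89e-04 × 0.5) = 9.7211e-03. pH = -log(9.7211e-03)

pH = 2.01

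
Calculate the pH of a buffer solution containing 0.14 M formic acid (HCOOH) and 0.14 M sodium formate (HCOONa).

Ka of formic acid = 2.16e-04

pKa = -log(2.16e-04) = 3.67. pH = pKa + log([A⁻]/[HA]) = 3.67 + log(0.14/0.14)

pH = 3.67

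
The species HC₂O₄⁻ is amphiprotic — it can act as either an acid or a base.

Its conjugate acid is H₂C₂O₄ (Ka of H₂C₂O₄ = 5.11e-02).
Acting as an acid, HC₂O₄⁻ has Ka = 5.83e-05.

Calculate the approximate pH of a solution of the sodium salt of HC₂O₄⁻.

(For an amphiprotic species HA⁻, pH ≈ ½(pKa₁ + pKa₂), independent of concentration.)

pKa₁ = -log(5.11e-02) = 1.29; pKa₂ = -log(5.83e-05) = 4.23. For an amphiprotic species, pH ≈ ½(pKa₁ + pKa₂) = ½(1.29 + 4.23) = 2.76.

pH = 2.76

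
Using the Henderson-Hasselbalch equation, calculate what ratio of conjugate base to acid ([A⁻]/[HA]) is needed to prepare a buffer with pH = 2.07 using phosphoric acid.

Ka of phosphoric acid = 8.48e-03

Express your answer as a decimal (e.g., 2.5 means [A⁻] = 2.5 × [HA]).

pKa = -log(8.48e-03) = 2.0716. pH = pKa + log([A⁻]/[HA]), so log([A⁻]/[HA]) = pH − pKa = 2.07 − 2.0716 = -0.0016. [A⁻]/[HA] = 10^(-0.0016) = 0.996

[A⁻]/[HA] = 0.996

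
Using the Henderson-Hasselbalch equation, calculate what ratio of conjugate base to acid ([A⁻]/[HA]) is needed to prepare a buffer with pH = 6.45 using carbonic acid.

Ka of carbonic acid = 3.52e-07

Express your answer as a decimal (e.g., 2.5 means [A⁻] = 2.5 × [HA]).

pKa = -log(3.52e-07) = 6.4535. pH = pKa + log([A⁻]/[HA]), so log([A⁻]/[HA]) = pH − pKa = 6.45 − 6.4535 = -0.0035. [A⁻]/[HA] = 10^(-0.0035) = 0.992

[A⁻]/[HA] = 0.992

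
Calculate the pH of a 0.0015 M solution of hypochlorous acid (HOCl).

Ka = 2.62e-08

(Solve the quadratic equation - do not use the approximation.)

x² + Ka×x - Ka×C = 0. Using quadratic formula: [H⁺] = 6.2559e-06

pH = 5.20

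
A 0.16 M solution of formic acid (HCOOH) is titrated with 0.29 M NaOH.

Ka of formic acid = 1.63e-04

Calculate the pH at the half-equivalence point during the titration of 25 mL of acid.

At half-equivalence [HA] = [A⁻], so Henderson-Hasselbalch gives pH = pKa = -log(1.63e-04) = 3.79.

pH = pKa = 3.79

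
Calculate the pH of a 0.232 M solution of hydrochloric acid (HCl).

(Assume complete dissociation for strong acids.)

[H⁺] = 0.232 M for strong acid. pH = -log[H⁺] = -log(0.232)

pH = 0.63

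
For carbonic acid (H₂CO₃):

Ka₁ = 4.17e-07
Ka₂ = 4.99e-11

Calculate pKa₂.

pKa₂ = -log(Ka₂) = -log(4.99e-11) = 10.30.

pK_{a2} = 10.30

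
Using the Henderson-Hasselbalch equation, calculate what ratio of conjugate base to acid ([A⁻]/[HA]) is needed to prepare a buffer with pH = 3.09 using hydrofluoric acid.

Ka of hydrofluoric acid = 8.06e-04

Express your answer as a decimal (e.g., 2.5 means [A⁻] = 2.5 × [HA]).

pKa = -log(8.06e-04) = 3.0937. pH = pKa + log([A⁻]/[HA]), so log([A⁻]/[HA]) = pH − pKa = 3.09 − 3.0937 = -0.0037. [A⁻]/[HA] = 10^(-0.0037) = 0.992

[A⁻]/[HA] = 0.992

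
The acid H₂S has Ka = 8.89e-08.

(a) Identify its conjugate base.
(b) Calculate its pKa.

(a) The conjugate base is formed by removing one H⁺ from H₂S, giving HS⁻. (b) pKa = -log(Ka) = -log(8.89e-08) = 7.05.

Conjugate base: HS⁻; pK_a = 7.05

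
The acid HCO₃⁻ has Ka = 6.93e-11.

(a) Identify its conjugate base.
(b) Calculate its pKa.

(a) The conjugate base is formed by removing one H⁺ from HCO₃⁻, giving CO₃²⁻. (b) pKa = -log(Ka) = -log(6.93e-11) = 10.16.

Conjugate base: CO₃²⁻; pK_a = 10.16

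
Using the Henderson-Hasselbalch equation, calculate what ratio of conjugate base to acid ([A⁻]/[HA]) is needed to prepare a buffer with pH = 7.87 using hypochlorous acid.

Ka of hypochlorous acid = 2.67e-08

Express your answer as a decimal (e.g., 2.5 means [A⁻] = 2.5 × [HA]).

pKa = -log(2.67e-08) = 7.5735. pH = pKa + log([A⁻]/[HA]), so log([A⁻]/[HA]) = pH − pKa = 7.87 − 7.5735 = 0.2965. [A⁻]/[HA] = 10^(0.2965) = 1.98

[A⁻]/[HA] = 1.98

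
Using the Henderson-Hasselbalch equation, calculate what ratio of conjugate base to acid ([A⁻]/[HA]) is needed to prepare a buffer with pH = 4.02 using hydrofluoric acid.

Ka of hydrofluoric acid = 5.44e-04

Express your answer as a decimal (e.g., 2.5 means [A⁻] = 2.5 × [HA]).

pKa = -log(5.44e-04) = 3.2644. pH = pKa + log([A⁻]/[HA]), so log([A⁻]/[HA]) = pH − pKa = 4.02 − 3.2644 = 0.7556. [A⁻]/[HA] = 10^(0.7556) = 5.70

[A⁻]/[HA] = 5.70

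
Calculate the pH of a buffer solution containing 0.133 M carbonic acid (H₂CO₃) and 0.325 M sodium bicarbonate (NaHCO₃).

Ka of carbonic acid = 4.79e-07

pKa = -log(4.79e-07) = 6.32. pH = pKa + log([A⁻]/[HA]) = 6.32 + log(0.325/0.133)

pH = 6.71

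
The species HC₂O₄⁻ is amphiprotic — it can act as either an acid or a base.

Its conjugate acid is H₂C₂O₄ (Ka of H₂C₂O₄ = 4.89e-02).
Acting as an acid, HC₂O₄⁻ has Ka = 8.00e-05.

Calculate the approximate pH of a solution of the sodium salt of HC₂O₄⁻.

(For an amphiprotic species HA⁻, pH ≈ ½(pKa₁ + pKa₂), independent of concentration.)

pKa₁ = -log(4.89e-02) = 1.31; pKa₂ = -log(8.00e-05) = 4.10. For an amphiprotic species, pH ≈ ½(pKa₁ + pKa₂) = ½(1.31 + 4.10) = 2.70.

pH = 2.70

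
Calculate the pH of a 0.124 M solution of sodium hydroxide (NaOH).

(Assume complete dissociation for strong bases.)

[OH⁻] = 0.124 M for strong base. pOH = -log[OH⁻] = 0.91, pH = 14 - pOH

pH = 13.09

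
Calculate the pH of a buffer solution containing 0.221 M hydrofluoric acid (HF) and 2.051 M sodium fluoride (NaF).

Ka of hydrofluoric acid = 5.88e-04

pKa = -log(5.88e-04) = 3.23. pH = pKa + log([A⁻]/[HA]) = 3.23 + log(2.051/0.221)

pH = 4.20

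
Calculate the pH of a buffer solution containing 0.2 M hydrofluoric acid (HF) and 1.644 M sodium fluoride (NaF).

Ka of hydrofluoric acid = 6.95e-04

pKa = -log(6.95e-04) = 3.16. pH = pKa + log([A⁻]/[HA]) = 3.16 + log(1.644/0.2)

pH = 4.07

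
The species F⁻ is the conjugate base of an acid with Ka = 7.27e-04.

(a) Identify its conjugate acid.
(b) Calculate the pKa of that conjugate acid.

(a) The conjugate acid is formed by adding one H⁺ to F⁻, giving HF. (b) pKa = -log(Ka) = -log(7.27e-04) = 3.14.

Conjugate acid: HF; pK_a = 3.14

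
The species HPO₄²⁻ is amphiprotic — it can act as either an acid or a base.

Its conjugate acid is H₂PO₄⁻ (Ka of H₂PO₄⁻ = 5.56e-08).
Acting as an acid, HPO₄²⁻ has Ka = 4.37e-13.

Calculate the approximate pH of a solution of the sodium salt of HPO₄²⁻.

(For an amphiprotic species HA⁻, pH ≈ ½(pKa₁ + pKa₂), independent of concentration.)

pKa₁ = -log(5.56e-08) = 7.25; pKa₂ = -log(4.37e-13) = 12.36. For an amphiprotic species, pH ≈ ½(pKa₁ + pKa₂) = ½(7.25 + 12.36) = 9.81.

pH = 9.81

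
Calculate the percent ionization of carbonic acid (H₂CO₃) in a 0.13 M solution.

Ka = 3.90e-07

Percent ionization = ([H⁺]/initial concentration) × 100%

Using Ka equilibrium: x² + Ka×x - Ka×C = 0. Solving: [H⁺] = 2.2497e-04. Percent = (2.2497e-04/0.13) × 100

Percent ionization = 0.173%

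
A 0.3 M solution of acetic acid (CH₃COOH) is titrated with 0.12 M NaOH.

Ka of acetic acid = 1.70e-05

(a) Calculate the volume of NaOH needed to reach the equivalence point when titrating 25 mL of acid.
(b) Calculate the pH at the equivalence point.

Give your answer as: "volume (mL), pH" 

moles acid = 0.3 × 25/1000 = 0.0075 mol; V_base = moles/0.12 × 1000 = 62.5 mL. At equivalence only the conjugate base is present: [A⁻] = 0.0075/0.087 = 8.5714e-02 M. Kb = Kw/Ka = 5.88e-10; [OH⁻] = √(Kb × [A⁻]) = 7.1007e-06; pOH = 5.15; pH = 14 - pOH = 8.85.

V = 62.5 mL, pH = 8.85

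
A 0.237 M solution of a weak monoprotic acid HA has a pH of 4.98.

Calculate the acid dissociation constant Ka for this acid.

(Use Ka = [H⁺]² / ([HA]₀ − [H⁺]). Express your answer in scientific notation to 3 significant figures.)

[H⁺] = 10^(−pH) = 10^(−4.98) = 1.047e-05 M. For HA ⇌ H⁺ + A⁻, Ka = [H⁺][A⁻]/[HA] = [H⁺]² / ([HA]₀ − [H⁺]) = (1.047e-05)² / (0.237 − 1.047e-05) = 4.63e-10.

K_a = 4.63e-10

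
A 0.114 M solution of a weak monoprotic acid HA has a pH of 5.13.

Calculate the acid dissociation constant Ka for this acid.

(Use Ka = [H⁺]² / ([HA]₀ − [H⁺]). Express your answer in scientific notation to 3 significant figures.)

[H⁺] = 10^(−pH) = 10^(−5.13) = 7.413e-06 M. For HA ⇌ H⁺ + A⁻, Ka = [H⁺][A⁻]/[HA] = [H⁺]² / ([HA]₀ − [H⁺]) = (7.413e-06)² / (0.114 − 7.413e-06) = 4.82e-10.

K_a = 4.82e-10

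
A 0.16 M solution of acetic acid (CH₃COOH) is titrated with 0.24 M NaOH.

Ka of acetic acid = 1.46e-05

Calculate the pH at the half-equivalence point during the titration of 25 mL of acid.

At half-equivalence [HA] = [A⁻], so Henderson-Hasselbalch gives pH = pKa = -log(1.46e-05) = 4.84.

pH = pKa = 4.84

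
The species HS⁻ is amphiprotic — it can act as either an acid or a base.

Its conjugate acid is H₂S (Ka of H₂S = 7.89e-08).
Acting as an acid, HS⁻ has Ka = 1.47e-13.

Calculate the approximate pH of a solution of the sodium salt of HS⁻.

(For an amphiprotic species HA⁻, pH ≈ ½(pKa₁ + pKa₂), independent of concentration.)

pKa₁ = -log(7.89e-08) = 7.10; pKa₂ = -log(1.47e-13) = 12.83. For an amphiprotic species, pH ≈ ½(pKa₁ + pKa₂) = ½(7.10 + 12.83) = 9.97.

pH = 9.97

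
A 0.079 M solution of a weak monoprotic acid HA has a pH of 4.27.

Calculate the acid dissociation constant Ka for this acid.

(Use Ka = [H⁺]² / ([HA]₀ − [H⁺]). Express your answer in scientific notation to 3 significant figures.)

[H⁺] = 10^(−pH) = 10^(−4.27) = 5.370e-05 M. For HA ⇌ H⁺ + A⁻, Ka = [H⁺][A⁻]/[HA] = [H⁺]² / ([HA]₀ − [H⁺]) = (5.370e-05)² / (0.079 − 5.370e-05) = 3.65e-08.

K_a = 3.65e-08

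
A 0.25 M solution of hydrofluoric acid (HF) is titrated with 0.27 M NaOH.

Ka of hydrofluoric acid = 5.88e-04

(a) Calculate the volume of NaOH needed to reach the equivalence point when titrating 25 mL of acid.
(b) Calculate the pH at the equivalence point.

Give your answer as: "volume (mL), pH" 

moles acid = 0.25 × 25/1000 = 0.00625 mol; V_base = moles/0.27 × 1000 = 23.1 mL. At equivalence only the conjugate base is present: [A⁻] = 0.00625/0.048 = 1.2981e-01 M. Kb = Kw/Ka = 1.70e-11; [OH⁻] = √(Kb × [A⁻]) = 1.4858e-06; pOH = 5.83; pH = 14 - pOH = 8.17.

V = 23.1 mL, pH = 8.17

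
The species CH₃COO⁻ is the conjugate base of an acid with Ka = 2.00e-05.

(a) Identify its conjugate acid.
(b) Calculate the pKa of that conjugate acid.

(a) The conjugate acid is formed by adding one H⁺ to CH₃COO⁻, giving CH₃COOH. (b) pKa = -log(Ka) = -log(2.00e-05) = 4.70.

Conjugate acid: CH₃COOH; pK_a = 4.70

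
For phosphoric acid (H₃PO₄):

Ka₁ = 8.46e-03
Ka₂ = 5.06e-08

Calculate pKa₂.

pKa₂ = -log(Ka₂) = -log(5.06e-08) = 7.30.

pK_{a2} = 7.30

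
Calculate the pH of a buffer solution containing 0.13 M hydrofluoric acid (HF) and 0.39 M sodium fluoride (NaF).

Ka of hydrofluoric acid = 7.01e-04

pKa = -log(7.01e-04) = 3.15. pH = pKa + log([A⁻]/[HA]) = 3.15 + log(0.39/0.13)

pH = 3.63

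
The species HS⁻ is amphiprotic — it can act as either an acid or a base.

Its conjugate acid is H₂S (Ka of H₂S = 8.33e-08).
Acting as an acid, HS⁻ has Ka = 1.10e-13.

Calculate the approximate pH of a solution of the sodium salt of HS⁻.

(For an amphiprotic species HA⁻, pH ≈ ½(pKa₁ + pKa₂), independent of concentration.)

pKa₁ = -log(8.33e-08) = 7.08; pKa₂ = -log(1.10e-13) = 12.96. For an amphiprotic species, pH ≈ ½(pKa₁ + pKa₂) = ½(7.08 + 12.96) = 10.02.

pH = 10.02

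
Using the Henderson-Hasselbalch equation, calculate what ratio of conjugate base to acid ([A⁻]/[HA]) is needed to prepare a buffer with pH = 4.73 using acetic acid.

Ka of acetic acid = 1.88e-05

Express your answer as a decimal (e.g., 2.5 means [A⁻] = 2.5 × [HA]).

pKa = -log(1.88e-05) = 4.7258. pH = pKa + log([A⁻]/[HA]), so log([A⁻]/[HA]) = pH − pKa = 4.73 − 4.7258 = 0.0042. [A⁻]/[HA] = 10^(0.0042) = 1.01

[A⁻]/[HA] = 1.01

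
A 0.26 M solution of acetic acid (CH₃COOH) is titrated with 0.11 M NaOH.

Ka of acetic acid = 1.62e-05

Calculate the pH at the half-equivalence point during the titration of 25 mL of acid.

At half-equivalence [HA] = [A⁻], so Henderson-Hasselbalch gives pH = pKa = -log(1.62e-05) = 4.79.

pH = pKa = 4.79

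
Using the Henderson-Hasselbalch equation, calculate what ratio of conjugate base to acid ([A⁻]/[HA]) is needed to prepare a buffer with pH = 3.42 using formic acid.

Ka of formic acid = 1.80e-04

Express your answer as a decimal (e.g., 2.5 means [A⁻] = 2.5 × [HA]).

pKa = -log(1.80e-04) = 3.7447. pH = pKa + log([A⁻]/[HA]), so log([A⁻]/[HA]) = pH − pKa = 3.42 − 3.7447 = -0.3247. [A⁻]/[HA] = 10^(-0.3247) = 0.473

[A⁻]/[HA] = 0.473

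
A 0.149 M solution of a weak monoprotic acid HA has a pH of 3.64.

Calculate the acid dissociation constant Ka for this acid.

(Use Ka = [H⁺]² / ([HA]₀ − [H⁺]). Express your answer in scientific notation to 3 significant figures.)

[H⁺] = 10^(−pH) = 10^(−3.64) = 2.291e-04 M. For HA ⇌ H⁺ + A⁻, Ka = [H⁺][A⁻]/[HA] = [H⁺]² / ([HA]₀ − [H⁺]) = (2.291e-04)² / (0.149 − 2.291e-04) = 3.53e-07.

K_a = 3.53e-07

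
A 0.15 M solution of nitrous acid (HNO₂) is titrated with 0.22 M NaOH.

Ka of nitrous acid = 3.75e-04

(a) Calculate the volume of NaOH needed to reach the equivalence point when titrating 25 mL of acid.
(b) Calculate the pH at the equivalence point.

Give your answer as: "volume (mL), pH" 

moles acid = 0.15 × 25/1000 = 0.00375 mol; V_base = moles/0.22 × 1000 = 17.0 mL. At equivalence only the conjugate base is present: [A⁻] = 0.00375/0.042 = 8.9189e-02 M. Kb = Kw/Ka = 2.67e-11; [OH⁻] = √(Kb × [A⁻]) = 1.5422e-06; pOH = 5.81; pH = 14 - pOH = 8.19.

V = 17.0 mL, pH = 8.19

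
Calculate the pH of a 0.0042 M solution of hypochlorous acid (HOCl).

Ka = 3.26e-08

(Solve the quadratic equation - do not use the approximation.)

x² + Ka×x - Ka×C = 0. Using quadratic formula: [H⁺] = 1.1685e-05

pH = 4.93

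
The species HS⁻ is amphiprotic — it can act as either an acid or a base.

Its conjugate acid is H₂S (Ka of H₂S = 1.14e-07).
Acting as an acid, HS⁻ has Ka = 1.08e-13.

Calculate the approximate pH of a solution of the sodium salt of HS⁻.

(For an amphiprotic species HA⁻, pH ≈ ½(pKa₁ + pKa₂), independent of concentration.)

pKa₁ = -log(1.14e-07) = 6.94; pKa₂ = -log(1.08e-13) = 12.97. For an amphiprotic species, pH ≈ ½(pKa₁ + pKa₂) = ½(6.94 + 12.97) = 9.95.

pH = 9.95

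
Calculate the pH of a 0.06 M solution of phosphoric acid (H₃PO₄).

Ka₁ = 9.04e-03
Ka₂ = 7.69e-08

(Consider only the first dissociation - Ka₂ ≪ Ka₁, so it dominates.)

First dissociation dominates. From Ka₁ = [H⁺][HA⁻]/[H₂A], x² + Ka₁·x − Ka₁·C = 0 with C = 0.06 M and Ka₁ = 9.04e-03. Solving: [H⁺] = (−Ka₁ + √(Ka₁² + 4·Ka₁·C)) / 2 = 1.9204e-02 M. pH = -log(1.9204e-02) = 1.72.

pH = 1.72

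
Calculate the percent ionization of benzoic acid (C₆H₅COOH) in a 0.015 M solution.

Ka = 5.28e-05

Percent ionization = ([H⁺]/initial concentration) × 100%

Using Ka equilibrium: x² + Ka×x - Ka×C = 0. Solving: [H⁺] = 8.6394e-04. Percent = (8.6394e-04/0.015) × 100

Percent ionization = 5.76%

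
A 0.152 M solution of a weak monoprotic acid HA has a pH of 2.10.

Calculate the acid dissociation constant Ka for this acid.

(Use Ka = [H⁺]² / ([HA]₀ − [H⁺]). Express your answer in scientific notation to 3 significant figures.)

[H⁺] = 10^(−pH) = 10^(−2.10) = 7.943e-03 M. For HA ⇌ H⁺ + A⁻, Ka = [H⁺][A⁻]/[HA] = [H⁺]² / ([HA]₀ − [H⁺]) = (7.943e-03)² / (0.152 − 7.943e-03) = 4.38e-04.

K_a = 4.38e-04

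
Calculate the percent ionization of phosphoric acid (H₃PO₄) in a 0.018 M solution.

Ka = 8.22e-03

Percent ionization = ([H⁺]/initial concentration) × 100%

Using Ka equilibrium: x² + Ka×x - Ka×C = 0. Solving: [H⁺] = 8.7295e-03. Percent = (8.7295e-03/0.018) × 100

Percent ionization = 48.5%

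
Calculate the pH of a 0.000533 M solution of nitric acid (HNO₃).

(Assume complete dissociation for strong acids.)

[H⁺] = 0.000533 M for strong acid. pH = -log[H⁺] = -log(0.000533)

pH = 3.27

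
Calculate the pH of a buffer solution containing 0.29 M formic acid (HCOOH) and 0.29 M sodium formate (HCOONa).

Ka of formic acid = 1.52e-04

pKa = -log(1.52e-04) = 3.82. pH = pKa + log([A⁻]/[HA]) = 3.82 + log(0.29/0.29)

pH = 3.82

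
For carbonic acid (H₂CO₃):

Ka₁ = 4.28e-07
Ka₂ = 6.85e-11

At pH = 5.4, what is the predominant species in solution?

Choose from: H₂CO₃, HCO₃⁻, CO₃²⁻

pKa₁ = 6.37, pKa₂ = 10.16. For a polyprotic acid the predominant species crosses at each pKa: below pKa_n the protonated form dominates, above it the deprotonated form does. At pH = 5.4, the predominant species is H₂CO₃.

H₂CO₃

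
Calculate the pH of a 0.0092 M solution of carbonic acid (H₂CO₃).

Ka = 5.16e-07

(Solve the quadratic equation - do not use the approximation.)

x² + Ka×x - Ka×C = 0. Using quadratic formula: [H⁺] = 6.8642e-05

pH = 4.16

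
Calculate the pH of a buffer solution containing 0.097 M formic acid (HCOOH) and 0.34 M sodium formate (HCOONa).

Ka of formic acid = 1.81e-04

pKa = -log(1.81e-04) = 3.74. pH = pKa + log([A⁻]/[HA]) = 3.74 + log(0.34/0.097)

pH = 4.29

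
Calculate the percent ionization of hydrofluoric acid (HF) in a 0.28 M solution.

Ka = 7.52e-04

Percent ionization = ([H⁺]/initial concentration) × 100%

Using Ka equilibrium: x² + Ka×x - Ka×C = 0. Solving: [H⁺] = 1.4140e-02. Percent = (1.4140e-02/0.28) × 100

Percent ionization = 5.05%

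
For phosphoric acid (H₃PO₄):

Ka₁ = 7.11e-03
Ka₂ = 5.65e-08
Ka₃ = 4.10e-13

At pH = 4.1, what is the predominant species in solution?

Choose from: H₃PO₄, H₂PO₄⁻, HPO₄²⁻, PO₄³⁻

pKa₁ = 2.15, pKa₂ = 7.25, pKa₃ = 12.39. For a polyprotic acid the predominant species crosses at each pKa: below pKa_n the protonated form dominates, above it the deprotonated form does. At pH = 4.1, the predominant species is H₂PO₄⁻.

H₂PO₄⁻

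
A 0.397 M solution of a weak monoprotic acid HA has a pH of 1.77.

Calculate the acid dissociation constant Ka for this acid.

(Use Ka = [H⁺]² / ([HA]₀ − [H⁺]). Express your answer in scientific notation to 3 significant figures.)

[H⁺] = 10^(−pH) = 10^(−1.77) = 1.698e-02 M. For HA ⇌ H⁺ + A⁻, Ka = [H⁺][A⁻]/[HA] = [H⁺]² / ([HA]₀ − [H⁺]) = (1.698e-02)² / (0.397 − 1.698e-02) = 7.59e-04.

K_a = 7.59e-04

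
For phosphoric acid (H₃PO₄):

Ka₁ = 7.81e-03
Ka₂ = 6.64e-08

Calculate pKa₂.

pKa₂ = -log(Ka₂) = -log(6.64e-08) = 7.18.

pK_{a2} = 7.18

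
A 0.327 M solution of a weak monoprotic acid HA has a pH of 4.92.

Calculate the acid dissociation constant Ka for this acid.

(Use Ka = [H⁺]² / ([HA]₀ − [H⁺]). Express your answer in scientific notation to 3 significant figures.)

[H⁺] = 10^(−pH) = 10^(−4.92) = 1.202e-05 M. For HA ⇌ H⁺ + A⁻, Ka = [H⁺][A⁻]/[HA] = [H⁺]² / ([HA]₀ − [H⁺]) = (1.202e-05)² / (0.327 − 1.202e-05) = 4.42e-10.

K_a = 4.42e-10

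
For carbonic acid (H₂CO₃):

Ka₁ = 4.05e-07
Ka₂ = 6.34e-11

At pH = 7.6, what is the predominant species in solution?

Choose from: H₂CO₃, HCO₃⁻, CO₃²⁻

pKa₁ = 6.39, pKa₂ = 10.20. For a polyprotic acid the predominant species crosses at each pKa: below pKa_n the protonated form dominates, above it the deprotonated form does. At pH = 7.6, the predominant species is HCO₃⁻.

HCO₃⁻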